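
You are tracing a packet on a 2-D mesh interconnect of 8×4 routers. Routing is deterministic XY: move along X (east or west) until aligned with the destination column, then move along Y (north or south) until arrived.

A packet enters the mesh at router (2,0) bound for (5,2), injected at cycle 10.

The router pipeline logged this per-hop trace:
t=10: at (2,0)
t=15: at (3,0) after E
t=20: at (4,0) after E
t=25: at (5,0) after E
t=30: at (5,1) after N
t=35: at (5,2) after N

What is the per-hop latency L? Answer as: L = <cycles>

Δcyc across hop 0→1: 15 − 10 = 5.
One hop costs L cycles, so L = 5.

L = 5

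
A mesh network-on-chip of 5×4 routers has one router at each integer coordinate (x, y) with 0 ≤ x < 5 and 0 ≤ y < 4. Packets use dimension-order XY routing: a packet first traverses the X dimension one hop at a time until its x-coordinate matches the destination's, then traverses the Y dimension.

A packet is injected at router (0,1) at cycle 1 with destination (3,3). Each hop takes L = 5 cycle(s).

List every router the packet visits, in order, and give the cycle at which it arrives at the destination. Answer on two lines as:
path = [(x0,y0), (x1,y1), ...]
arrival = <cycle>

path = [(0,1), (1,1), (2,1), (3,1), (3,2), (3,3)]
arrival = 26

  0. router=(0,1) cycle=1 (inject)
  1. router=(1,1) cycle=6 dir=E
  2. router=(2,1) cycle=11 dir=E
  3. router=(3,1) cycle=16 dir=E
  4. router=(3,2) cycle=21 dir=N
  5. router=(3,3) cycle=26 dir=N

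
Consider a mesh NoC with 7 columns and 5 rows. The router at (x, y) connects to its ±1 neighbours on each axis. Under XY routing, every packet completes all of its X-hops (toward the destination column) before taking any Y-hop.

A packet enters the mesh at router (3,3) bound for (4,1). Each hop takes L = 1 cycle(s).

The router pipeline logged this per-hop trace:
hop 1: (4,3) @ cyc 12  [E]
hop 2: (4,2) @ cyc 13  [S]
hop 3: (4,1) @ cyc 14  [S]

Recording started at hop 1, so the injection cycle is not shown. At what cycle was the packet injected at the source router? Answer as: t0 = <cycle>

t0 = 11

The first recorded entry is hop 1 at cycle 12.
t0 = cyc[1] − L = 12 − 1 = 11.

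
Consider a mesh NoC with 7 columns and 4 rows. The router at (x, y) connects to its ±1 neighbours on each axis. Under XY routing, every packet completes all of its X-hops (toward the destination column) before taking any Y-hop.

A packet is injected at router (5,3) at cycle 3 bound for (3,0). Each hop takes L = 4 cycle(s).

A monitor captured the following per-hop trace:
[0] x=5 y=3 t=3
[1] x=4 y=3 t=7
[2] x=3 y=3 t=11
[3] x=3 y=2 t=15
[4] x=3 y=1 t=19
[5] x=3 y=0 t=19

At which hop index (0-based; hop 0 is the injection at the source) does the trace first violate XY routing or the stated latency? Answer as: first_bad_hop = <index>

  1: Δx=-1 Δy=+0 Δt=4 [ok]
  2: Δx=-1 Δy=+0 Δt=4 [ok]
  3: Δx=+0 Δy=-1 Δt=4 [ok]
  4: Δx=+0 Δy=-1 Δt=4 [ok]
  5: Δx=+0 Δy=-1 Δt=0 [BAD: Δcyc=0≠L]

first_bad_hop = 5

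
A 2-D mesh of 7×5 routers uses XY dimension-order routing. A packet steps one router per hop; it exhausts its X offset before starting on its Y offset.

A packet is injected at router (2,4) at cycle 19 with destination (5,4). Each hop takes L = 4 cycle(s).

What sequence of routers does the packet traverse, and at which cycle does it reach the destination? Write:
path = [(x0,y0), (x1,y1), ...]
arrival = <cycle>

t=19: at (2,4)
t=23: at (3,4) after E
t=27: at (4,4) after E
t=31: at (5,4) after E

path = [(2,4), (3,4), (4,4), (5,4)]
arrival = 31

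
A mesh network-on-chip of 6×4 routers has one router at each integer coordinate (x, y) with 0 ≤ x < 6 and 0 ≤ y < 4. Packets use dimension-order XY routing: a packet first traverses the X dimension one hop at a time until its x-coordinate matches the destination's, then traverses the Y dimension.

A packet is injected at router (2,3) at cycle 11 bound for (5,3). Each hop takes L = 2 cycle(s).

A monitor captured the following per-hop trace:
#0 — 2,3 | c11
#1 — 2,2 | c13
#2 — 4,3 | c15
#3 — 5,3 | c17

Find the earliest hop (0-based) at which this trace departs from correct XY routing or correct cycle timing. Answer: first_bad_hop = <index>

first_bad_hop = 1

hop 1: step (+0,-1), +2 cyc — BAD: Y-move but x=2≠5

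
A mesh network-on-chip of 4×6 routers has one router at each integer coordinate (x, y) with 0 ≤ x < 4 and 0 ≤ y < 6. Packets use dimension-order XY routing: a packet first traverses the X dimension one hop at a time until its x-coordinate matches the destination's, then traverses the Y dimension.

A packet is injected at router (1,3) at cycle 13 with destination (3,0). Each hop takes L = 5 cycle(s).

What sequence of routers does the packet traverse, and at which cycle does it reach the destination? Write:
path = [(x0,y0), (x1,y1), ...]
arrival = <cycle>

t=13: at (1,3)
t=18: at (2,3) after E
t=23: at (3,3) after E
t=28: at (3,2) after S
t=33: at (3,1) after S
t=38: at (3,0) after S

path = [(1,3), (2,3), (3,3), (3,2), (3,1), (3,0)]
arrival = 38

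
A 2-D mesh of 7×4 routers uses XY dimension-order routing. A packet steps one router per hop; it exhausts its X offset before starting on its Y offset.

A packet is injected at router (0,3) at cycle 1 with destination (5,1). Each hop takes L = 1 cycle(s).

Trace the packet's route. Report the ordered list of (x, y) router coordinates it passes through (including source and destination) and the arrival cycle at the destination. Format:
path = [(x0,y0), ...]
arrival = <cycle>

path = [(0,3), (1,3), (2,3), (3,3), (4,3), (5,3), (5,2), (5,1)]
arrival = 8

src (0,3)  cyc=1
E→(1,3)  cyc=2
E→(2,3)  cyc=3
E→(3,3)  cyc=4
E→(4,3)  cyc=5
E→(5,3)  cyc=6
S→(5,2)  cyc=7
S→(5,1)  cyc=8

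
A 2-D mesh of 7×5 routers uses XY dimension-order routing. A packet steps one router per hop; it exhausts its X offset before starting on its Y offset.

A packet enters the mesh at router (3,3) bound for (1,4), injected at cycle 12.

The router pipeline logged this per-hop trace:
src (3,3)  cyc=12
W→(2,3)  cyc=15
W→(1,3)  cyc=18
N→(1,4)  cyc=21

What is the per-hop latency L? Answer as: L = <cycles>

cyc[1] − cyc[0] = 15 − 12 = 3.
Each hop adds L, hence L = 3.

L = 3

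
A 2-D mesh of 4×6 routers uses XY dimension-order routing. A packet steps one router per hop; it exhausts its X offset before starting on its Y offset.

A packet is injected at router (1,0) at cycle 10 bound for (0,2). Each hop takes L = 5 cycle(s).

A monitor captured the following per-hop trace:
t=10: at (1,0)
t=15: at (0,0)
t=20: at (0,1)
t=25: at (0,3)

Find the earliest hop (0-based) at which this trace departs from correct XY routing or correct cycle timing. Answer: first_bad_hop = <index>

check 1→ d=(-1,0) cyc+5: ok
check 2→ d=(0,1) cyc+5: ok
check 3→ d=(0,2) cyc+5: BAD: non-unit step

first_bad_hop = 3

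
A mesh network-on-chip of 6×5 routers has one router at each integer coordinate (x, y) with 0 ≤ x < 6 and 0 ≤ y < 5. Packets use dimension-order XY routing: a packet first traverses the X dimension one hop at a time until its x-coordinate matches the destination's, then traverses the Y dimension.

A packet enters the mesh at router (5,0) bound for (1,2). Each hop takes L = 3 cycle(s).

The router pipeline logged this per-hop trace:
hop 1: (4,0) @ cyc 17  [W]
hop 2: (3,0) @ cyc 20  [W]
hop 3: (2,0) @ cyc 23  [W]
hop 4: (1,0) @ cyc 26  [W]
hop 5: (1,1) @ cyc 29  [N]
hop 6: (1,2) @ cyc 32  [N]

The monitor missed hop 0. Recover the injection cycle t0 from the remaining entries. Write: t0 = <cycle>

t0 = 14

The first recorded entry is hop 1 at cycle 17.
t0 = cyc[1] − L = 17 − 3 = 14.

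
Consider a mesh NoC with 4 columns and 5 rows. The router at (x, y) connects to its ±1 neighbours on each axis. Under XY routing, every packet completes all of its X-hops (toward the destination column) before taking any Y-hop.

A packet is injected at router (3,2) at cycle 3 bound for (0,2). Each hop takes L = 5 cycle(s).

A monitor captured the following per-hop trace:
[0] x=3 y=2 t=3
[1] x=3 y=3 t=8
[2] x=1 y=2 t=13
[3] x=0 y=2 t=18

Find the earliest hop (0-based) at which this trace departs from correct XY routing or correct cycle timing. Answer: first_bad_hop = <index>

first_bad_hop = 1

  1: Δx=+0 Δy=+1 Δt=5 [BAD: Y-move but x=3≠0]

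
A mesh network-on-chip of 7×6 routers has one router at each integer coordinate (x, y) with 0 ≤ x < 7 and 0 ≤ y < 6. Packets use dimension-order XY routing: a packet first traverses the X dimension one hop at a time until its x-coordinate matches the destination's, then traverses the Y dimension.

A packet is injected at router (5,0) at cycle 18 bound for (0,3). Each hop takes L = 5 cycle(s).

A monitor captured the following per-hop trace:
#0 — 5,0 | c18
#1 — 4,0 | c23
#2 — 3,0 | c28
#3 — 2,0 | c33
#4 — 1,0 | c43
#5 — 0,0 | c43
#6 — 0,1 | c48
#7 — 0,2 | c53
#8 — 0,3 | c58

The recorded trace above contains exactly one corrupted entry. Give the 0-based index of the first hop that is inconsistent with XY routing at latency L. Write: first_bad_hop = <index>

check 1→ d=(-1,0) cyc+5: ok
check 2→ d=(-1,0) cyc+5: ok
check 3→ d=(-1,0) cyc+5: ok
check 4→ d=(-1,0) cyc+10: BAD: Δcyc=10≠L

first_bad_hop = 4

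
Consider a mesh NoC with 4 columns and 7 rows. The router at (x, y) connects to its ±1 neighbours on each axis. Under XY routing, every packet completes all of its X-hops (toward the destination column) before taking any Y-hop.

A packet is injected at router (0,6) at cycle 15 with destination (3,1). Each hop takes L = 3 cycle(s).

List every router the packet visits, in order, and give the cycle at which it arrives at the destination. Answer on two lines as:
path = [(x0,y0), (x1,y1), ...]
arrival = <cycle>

[0] x=0 y=6 t=15
[1] x=1 y=6 t=18 →E
[2] x=2 y=6 t=21 →E
[3] x=3 y=6 t=24 →E
[4] x=3 y=5 t=27 →S
[5] x=3 y=4 t=30 →S
[6] x=3 y=3 t=33 →S
[7] x=3 y=2 t=36 →S
[8] x=3 y=1 t=39 →S

path = [(0,6), (1,6), (2,6), (3,6), (3,5), (3,4), (3,3), (3,2), (3,1)]
arrival = 39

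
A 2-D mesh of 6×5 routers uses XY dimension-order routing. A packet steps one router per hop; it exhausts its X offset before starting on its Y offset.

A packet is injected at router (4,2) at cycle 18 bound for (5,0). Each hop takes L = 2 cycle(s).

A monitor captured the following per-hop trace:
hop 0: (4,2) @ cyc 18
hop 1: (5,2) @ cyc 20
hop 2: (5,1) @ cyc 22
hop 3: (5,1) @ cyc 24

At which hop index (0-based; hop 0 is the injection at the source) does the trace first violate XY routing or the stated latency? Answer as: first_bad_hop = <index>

[1] (+1,+0) / 2c ⇒ ok
[2] (+0,-1) / 2c ⇒ ok
[3] (+0,+0) / 2c ⇒ BAD: non-unit step

first_bad_hop = 3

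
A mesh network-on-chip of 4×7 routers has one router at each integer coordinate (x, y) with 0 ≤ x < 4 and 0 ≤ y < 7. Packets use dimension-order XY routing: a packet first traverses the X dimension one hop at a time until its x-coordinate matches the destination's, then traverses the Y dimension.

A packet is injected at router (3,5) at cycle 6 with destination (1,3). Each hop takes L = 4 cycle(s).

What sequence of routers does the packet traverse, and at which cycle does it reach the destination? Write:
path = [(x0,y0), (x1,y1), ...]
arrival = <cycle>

path = [(3,5), (2,5), (1,5), (1,4), (1,3)]
arrival = 22

hop 0: (3,5) @ cyc 6
hop 1: (2,5) @ cyc 10  [W]
hop 2: (1,5) @ cyc 14  [W]
hop 3: (1,4) @ cyc 18  [S]
hop 4: (1,3) @ cyc 22  [S]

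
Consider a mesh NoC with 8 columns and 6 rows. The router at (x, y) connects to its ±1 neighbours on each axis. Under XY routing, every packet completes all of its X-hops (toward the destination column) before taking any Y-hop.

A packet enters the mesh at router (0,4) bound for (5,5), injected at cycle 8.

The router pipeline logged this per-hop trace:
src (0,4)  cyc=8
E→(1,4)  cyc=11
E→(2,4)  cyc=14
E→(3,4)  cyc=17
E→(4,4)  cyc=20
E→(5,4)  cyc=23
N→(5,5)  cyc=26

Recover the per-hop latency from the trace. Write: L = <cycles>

Between hops 0 and 1 the cycle counter advances 11 − 8 = 3.
That increment is L by definition: L = 3.

L = 3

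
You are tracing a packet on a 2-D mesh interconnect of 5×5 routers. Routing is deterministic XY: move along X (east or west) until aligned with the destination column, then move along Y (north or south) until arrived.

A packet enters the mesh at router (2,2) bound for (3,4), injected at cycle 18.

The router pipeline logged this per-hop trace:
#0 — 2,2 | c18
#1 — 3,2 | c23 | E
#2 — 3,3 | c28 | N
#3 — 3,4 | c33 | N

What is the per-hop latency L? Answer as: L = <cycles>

Δcyc across hop 0→1: 23 − 18 = 5.
Each hop adds L, hence L = 5.

L = 5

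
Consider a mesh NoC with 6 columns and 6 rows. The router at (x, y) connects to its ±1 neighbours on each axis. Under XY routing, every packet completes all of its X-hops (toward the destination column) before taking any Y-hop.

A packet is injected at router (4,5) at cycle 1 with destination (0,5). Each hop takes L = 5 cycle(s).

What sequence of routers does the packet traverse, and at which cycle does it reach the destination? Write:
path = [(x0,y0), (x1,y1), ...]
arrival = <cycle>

path = [(4,5), (3,5), (2,5), (1,5), (0,5)]
arrival = 21

t=1: at (4,5)
t=6: at (3,5) after W
t=11: at (2,5) after W
t=16: at (1,5) after W
t=21: at (0,5) after W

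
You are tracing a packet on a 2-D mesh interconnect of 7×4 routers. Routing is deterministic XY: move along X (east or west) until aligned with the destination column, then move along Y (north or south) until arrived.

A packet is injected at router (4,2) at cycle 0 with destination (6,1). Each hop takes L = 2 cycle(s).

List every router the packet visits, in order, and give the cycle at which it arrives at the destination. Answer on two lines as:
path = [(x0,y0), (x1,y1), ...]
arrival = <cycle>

path = [(4,2), (5,2), (6,2), (6,1)]
arrival = 6

src (4,2)  cyc=0
E→(5,2)  cyc=2
E→(6,2)  cyc=4
S→(6,1)  cyc=6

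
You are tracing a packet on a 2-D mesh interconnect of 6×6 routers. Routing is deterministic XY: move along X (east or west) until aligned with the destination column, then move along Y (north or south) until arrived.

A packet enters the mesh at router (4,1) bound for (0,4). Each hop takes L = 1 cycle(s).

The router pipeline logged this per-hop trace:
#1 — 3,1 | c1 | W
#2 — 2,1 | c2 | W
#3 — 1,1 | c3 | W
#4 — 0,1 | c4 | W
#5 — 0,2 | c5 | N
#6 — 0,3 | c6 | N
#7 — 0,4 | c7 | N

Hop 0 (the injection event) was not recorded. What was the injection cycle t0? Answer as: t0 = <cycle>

t0 = 0

The first recorded entry is hop 1 at cycle 1.
t0 = cyc[1] − L = 1 − 1 = 0.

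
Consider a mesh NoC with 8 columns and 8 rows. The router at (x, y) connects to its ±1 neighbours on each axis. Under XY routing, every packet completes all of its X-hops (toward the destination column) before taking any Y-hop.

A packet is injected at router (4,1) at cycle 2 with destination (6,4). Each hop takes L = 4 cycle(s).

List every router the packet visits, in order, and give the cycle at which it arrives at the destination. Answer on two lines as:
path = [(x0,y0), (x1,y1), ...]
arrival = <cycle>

path = [(4,1), (5,1), (6,1), (6,2), (6,3), (6,4)]
arrival = 22

hop 0: (4,1) @ cyc 2
hop 1: (5,1) @ cyc 6  [E]
hop 2: (6,1) @ cyc 10  [E]
hop 3: (6,2) @ cyc 14  [N]
hop 4: (6,3) @ cyc 18  [N]
hop 5: (6,4) @ cyc 22  [N]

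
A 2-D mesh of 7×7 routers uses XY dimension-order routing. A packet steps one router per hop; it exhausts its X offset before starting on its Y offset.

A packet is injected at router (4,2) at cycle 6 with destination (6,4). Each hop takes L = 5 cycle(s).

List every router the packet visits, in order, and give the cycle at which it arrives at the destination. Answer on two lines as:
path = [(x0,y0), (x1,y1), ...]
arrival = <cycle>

path = [(4,2), (5,2), (6,2), (6,3), (6,4)]
arrival = 26

hop 0: (4,2) @ cyc 6
hop 1: (5,2) @ cyc 11  [E]
hop 2: (6,2) @ cyc 16  [E]
hop 3: (6,3) @ cyc 21  [N]
hop 4: (6,4) @ cyc 26  [N]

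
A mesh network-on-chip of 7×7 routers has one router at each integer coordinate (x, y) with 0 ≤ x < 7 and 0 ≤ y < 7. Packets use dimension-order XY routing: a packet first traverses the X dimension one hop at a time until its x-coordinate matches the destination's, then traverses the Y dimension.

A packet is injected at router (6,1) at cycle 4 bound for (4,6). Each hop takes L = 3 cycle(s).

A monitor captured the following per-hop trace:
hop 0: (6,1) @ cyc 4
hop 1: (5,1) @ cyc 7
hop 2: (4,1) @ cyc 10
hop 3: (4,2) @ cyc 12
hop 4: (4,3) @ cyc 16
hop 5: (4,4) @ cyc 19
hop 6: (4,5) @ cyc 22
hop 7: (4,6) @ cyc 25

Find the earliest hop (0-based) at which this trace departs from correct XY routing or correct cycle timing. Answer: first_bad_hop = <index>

first_bad_hop = 3

hop 1: step (-1,+0), +3 cyc — ok
hop 2: step (-1,+0), +3 cyc — ok
hop 3: step (+0,+1), +2 cyc — BAD: Δcyc=2≠L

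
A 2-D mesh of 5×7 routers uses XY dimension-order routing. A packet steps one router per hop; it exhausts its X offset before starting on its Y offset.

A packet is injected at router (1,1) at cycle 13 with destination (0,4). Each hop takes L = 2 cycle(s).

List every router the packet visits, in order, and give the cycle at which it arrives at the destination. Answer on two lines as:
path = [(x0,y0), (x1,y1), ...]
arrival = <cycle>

path = [(1,1), (0,1), (0,2), (0,3), (0,4)]
arrival = 21

hop 0: (1,1) @ cyc 13
hop 1: (0,1) @ cyc 15  [W]
hop 2: (0,2) @ cyc 17  [N]
hop 3: (0,3) @ cyc 19  [N]
hop 4: (0,4) @ cyc 21  [N]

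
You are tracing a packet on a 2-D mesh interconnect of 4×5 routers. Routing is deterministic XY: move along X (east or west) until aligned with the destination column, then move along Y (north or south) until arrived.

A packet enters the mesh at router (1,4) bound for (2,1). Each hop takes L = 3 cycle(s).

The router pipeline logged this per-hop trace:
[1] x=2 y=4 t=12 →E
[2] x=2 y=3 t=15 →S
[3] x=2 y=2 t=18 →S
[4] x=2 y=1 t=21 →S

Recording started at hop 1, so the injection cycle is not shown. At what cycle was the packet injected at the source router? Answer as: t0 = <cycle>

Hop 1 reached at cycle 12; hop k is at t0 + k·L.
So t0 = 12 − 1·3 = 9.

t0 = 9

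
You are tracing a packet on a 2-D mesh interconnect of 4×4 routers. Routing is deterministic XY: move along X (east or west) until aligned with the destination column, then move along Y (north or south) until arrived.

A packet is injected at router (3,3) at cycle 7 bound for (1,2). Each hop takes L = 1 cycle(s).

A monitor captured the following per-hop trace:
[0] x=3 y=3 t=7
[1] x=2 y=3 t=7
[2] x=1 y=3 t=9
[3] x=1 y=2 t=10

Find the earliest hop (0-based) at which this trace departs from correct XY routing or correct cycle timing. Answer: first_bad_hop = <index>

[1] (-1,+0) / 0c ⇒ BAD: Δcyc=0≠L

first_bad_hop = 1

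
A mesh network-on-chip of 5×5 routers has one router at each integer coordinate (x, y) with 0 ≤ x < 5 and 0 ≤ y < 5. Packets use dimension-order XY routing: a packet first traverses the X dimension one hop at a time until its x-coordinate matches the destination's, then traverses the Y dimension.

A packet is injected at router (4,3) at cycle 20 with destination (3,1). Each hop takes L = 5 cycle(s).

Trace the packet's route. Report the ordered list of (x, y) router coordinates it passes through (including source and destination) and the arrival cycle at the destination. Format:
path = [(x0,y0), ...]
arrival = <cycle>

path = [(4,3), (3,3), (3,2), (3,1)]
arrival = 35

t=20: at (4,3)
t=25: at (3,3) after W
t=30: at (3,2) after S
t=35: at (3,1) after S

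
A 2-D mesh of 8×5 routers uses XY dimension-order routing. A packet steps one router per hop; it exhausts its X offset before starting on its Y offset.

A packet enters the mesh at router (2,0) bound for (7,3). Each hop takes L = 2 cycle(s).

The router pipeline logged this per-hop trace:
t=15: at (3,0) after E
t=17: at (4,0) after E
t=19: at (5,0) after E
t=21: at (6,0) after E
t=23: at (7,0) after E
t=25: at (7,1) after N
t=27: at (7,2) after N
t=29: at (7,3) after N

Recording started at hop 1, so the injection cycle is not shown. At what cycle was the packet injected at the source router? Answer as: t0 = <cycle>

Hop 1 reached at cycle 15; hop k is at t0 + k·L.
So t0 = 15 − 1·2 = 13.

t0 = 13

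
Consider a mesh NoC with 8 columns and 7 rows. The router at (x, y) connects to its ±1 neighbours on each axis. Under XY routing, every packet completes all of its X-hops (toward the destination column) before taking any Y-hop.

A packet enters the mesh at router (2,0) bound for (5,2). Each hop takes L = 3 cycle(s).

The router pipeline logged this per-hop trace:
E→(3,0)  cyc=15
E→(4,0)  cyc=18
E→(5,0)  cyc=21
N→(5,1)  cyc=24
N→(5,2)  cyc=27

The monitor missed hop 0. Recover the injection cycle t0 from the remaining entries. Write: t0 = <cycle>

t0 = 12

cyc[1] = 15 and cyc[k] = t0 + k·L for every k.
Subtract one hop: t0 = 15 − 3 = 12.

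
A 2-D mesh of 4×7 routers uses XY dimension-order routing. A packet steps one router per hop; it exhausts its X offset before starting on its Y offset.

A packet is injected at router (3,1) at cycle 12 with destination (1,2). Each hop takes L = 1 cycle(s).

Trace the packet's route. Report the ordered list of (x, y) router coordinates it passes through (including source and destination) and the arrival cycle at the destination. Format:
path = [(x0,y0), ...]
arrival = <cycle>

path = [(3,1), (2,1), (1,1), (1,2)]
arrival = 15

[0] x=3 y=1 t=12
[1] x=2 y=1 t=13 →W
[2] x=1 y=1 t=14 →W
[3] x=1 y=2 t=15 →N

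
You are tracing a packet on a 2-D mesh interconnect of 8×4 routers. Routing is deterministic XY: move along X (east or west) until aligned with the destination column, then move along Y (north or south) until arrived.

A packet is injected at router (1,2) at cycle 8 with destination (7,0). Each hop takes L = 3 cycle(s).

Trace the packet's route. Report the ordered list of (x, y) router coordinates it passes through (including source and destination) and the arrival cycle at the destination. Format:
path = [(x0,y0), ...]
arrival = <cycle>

[0] x=1 y=2 t=8
[1] x=2 y=2 t=11 →E
[2] x=3 y=2 t=14 →E
[3] x=4 y=2 t=17 →E
[4] x=5 y=2 t=20 →E
[5] x=6 y=2 t=23 →E
[6] x=7 y=2 t=26 →E
[7] x=7 y=1 t=29 →S
[8] x=7 y=0 t=32 →S

path = [(1,2), (2,2), (3,2), (4,2), (5,2), (6,2), (7,2), (7,1), (7,0)]
arrival = 32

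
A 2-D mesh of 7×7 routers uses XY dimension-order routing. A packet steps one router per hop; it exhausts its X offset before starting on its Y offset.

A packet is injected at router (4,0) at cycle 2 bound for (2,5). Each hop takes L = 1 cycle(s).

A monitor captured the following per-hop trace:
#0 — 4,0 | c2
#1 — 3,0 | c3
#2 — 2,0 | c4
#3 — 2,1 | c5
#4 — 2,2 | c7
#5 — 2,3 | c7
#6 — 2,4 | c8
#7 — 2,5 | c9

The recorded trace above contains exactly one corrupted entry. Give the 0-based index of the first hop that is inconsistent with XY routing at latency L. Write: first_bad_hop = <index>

check 1→ d=(-1,0) cyc+1: ok
check 2→ d=(-1,0) cyc+1: ok
check 3→ d=(0,1) cyc+1: ok
check 4→ d=(0,1) cyc+2: BAD: Δcyc=2≠L

first_bad_hop = 4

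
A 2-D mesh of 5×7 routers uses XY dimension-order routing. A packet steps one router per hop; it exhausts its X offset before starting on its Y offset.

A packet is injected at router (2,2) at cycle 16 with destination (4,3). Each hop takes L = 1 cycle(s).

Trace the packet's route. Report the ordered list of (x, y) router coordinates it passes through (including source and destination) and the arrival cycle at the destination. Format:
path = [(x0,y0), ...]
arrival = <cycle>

path = [(2,2), (3,2), (4,2), (4,3)]
arrival = 19

t=16: at (2,2)
t=17: at (3,2) after E
t=18: at (4,2) after E
t=19: at (4,3) after N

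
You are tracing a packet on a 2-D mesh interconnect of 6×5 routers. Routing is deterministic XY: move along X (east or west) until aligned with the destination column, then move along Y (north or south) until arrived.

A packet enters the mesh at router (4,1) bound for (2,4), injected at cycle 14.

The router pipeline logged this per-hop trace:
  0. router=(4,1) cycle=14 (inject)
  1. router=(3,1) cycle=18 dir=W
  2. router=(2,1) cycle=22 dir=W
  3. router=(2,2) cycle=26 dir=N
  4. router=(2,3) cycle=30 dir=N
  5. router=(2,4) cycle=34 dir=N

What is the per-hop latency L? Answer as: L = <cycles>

L = 4

Δcyc across hop 0→1: 18 − 14 = 4.
One hop costs L cycles, so L = 4.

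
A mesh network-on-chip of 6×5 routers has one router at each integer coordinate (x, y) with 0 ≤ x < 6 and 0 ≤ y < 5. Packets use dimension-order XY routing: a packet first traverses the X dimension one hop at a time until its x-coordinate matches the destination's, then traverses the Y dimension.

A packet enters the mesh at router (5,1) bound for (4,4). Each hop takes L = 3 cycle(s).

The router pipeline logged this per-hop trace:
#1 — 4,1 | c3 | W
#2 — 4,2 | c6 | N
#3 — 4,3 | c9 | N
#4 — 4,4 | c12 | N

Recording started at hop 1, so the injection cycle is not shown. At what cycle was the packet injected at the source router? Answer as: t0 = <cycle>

Hop 1 reached at cycle 3; hop k is at t0 + k·L.
So t0 = 3 − 1·3 = 0.

t0 = 0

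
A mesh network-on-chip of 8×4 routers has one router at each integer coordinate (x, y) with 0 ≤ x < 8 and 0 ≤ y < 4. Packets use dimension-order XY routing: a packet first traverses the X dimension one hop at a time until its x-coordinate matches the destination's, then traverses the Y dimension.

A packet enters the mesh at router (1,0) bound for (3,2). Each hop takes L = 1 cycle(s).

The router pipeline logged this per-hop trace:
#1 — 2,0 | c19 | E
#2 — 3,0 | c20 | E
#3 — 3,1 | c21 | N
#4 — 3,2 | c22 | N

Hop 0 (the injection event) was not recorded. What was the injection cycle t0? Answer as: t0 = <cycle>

t0 = 18

At hop 1 the cycle is 19; in general cyc_k = t0 + kL.
So t0 = 19 − 1·1 = 18.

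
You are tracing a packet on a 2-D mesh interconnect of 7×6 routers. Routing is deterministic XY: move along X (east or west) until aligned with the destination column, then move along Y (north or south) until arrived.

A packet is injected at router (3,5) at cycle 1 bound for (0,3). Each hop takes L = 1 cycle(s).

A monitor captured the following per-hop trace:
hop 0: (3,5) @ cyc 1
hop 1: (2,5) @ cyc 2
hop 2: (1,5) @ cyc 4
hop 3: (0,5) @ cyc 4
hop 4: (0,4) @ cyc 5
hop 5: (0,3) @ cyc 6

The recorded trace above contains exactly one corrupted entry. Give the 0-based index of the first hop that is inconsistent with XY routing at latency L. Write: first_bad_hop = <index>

first_bad_hop = 2

check 1→ d=(-1,0) cyc+1: ok
check 2→ d=(-1,0) cyc+2: BAD: Δcyc=2≠L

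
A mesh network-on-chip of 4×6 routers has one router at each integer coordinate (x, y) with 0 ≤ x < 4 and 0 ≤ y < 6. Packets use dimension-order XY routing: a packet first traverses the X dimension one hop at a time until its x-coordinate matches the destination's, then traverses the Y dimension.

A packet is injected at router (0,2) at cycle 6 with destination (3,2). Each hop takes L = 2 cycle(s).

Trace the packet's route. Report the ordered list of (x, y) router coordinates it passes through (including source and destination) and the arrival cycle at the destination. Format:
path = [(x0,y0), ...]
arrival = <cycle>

path = [(0,2), (1,2), (2,2), (3,2)]
arrival = 12

src (0,2)  cyc=6
E→(1,2)  cyc=8
E→(2,2)  cyc=10
E→(3,2)  cyc=12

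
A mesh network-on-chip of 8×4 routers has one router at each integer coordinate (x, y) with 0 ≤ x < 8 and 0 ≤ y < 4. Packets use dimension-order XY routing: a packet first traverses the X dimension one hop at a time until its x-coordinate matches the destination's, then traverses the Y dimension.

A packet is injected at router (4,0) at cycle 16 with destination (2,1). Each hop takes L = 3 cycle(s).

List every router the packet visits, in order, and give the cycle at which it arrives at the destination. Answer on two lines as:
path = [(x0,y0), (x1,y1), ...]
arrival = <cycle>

path = [(4,0), (3,0), (2,0), (2,1)]
arrival = 25

  0. router=(4,0) cycle=16 (inject)
  1. router=(3,0) cycle=19 dir=W
  2. router=(2,0) cycle=22 dir=W
  3. router=(2,1) cycle=25 dir=N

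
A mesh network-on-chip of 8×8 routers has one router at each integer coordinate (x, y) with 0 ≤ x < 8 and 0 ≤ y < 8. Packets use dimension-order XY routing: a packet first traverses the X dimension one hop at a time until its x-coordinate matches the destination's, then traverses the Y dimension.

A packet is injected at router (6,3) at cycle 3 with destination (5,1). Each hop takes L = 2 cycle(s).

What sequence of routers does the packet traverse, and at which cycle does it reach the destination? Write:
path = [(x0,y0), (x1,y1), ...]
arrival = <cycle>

  0. router=(6,3) cycle=3 (inject)
  1. router=(5,3) cycle=5 dir=W
  2. router=(5,2) cycle=7 dir=S
  3. router=(5,1) cycle=9 dir=S

path = [(6,3), (5,3), (5,2), (5,1)]
arrival = 9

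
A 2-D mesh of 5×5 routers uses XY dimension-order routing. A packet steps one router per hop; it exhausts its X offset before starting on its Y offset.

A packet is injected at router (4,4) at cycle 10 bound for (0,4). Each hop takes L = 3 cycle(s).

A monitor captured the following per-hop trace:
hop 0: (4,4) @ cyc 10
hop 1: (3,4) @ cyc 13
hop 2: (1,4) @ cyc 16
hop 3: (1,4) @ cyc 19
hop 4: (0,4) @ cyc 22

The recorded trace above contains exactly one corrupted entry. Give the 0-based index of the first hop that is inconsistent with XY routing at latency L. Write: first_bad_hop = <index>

first_bad_hop = 2

[1] (-1,+0) / 3c ⇒ ok
[2] (-2,+0) / 3c ⇒ BAD: non-unit step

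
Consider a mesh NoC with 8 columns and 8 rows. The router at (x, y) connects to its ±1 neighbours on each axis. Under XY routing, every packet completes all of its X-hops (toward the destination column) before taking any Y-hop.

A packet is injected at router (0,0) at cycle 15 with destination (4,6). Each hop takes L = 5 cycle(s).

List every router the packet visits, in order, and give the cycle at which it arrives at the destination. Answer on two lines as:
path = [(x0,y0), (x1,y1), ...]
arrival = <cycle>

path = [(0,0), (1,0), (2,0), (3,0), (4,0), (4,1), (4,2), (4,3), (4,4), (4,5), (4,6)]
arrival = 65

  0. router=(0,0) cycle=15 (inject)
  1. router=(1,0) cycle=20 dir=E
  2. router=(2,0) cycle=25 dir=E
  3. router=(3,0) cycle=30 dir=E
  4. router=(4,0) cycle=35 dir=E
  5. router=(4,1) cycle=40 dir=N
  6. router=(4,2) cycle=45 dir=N
  7. router=(4,3) cycle=50 dir=N
  8. router=(4,4) cycle=55 dir=N
  9. router=(4,5) cycle=60 dir=N
  10. router=(4,6) cycle=65 dir=N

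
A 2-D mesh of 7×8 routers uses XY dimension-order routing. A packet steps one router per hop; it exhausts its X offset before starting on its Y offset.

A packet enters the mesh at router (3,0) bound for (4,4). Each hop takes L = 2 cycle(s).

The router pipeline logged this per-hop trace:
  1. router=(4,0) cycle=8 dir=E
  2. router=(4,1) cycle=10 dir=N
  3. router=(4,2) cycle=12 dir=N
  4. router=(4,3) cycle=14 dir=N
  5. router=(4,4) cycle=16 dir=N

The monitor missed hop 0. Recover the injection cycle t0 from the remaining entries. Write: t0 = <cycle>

t0 = 6

Hop 1 reached at cycle 8; hop k is at t0 + k·L.
Subtract one hop: t0 = 8 − 2 = 6.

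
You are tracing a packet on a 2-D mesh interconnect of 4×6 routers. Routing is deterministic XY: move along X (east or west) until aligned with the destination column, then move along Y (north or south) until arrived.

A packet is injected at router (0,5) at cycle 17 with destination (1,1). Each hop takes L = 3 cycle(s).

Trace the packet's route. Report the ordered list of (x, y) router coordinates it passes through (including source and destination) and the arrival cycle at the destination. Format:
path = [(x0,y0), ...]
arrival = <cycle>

path = [(0,5), (1,5), (1,4), (1,3), (1,2), (1,1)]
arrival = 32

hop 0: (0,5) @ cyc 17
hop 1: (1,5) @ cyc 20  [E]
hop 2: (1,4) @ cyc 23  [S]
hop 3: (1,3) @ cyc 26  [S]
hop 4: (1,2) @ cyc 29  [S]
hop 5: (1,1) @ cyc 32  [S]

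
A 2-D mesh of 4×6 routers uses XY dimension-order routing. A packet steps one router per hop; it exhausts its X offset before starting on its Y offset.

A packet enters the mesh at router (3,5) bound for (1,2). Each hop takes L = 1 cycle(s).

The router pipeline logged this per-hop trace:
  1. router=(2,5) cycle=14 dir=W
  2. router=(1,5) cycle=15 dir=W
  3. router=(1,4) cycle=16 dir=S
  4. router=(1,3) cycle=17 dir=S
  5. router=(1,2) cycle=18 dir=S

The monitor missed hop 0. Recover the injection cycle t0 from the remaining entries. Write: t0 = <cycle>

Hop 1 reached at cycle 14; hop k is at t0 + k·L.
Subtract one hop: t0 = 14 − 1 = 13.

t0 = 13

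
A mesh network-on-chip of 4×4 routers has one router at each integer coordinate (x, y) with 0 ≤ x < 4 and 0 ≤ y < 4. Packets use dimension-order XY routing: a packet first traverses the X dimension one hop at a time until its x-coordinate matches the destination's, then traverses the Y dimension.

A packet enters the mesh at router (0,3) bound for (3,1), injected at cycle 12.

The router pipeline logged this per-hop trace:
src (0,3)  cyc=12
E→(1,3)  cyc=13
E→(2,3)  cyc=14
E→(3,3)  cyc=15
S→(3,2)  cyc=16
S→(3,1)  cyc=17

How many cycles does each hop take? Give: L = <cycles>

Between hops 0 and 1 the cycle counter advances 13 − 12 = 1.
That increment is L by definition: L = 1.

L = 1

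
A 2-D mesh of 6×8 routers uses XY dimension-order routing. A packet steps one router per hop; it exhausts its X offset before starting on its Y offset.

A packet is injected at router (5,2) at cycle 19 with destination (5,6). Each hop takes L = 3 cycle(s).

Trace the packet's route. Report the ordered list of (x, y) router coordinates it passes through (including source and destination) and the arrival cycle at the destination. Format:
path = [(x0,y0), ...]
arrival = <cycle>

src (5,2)  cyc=19
N→(5,3)  cyc=22
N→(5,4)  cyc=25
N→(5,5)  cyc=28
N→(5,6)  cyc=31

path = [(5,2), (5,3), (5,4), (5,5), (5,6)]
arrival = 31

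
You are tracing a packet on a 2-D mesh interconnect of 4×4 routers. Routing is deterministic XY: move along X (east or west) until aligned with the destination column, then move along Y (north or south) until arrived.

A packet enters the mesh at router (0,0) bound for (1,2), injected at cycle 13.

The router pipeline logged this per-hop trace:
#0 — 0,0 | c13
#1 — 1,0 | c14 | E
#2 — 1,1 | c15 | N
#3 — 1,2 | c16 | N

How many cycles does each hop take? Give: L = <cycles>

L = 1

Between hops 0 and 1 the cycle counter advances 14 − 13 = 1.
That increment is L by definition: L = 1.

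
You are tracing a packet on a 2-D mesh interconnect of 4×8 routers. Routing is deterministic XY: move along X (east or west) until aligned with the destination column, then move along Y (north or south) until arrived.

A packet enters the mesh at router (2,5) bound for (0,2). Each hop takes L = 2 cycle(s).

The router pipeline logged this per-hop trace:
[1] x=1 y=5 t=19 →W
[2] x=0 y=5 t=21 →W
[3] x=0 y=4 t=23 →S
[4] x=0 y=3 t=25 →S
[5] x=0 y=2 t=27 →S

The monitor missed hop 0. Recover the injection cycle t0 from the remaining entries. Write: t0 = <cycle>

t0 = 17

At hop 1 the cycle is 19; in general cyc_k = t0 + kL.
t0 = cyc[1] − L = 19 − 2 = 17.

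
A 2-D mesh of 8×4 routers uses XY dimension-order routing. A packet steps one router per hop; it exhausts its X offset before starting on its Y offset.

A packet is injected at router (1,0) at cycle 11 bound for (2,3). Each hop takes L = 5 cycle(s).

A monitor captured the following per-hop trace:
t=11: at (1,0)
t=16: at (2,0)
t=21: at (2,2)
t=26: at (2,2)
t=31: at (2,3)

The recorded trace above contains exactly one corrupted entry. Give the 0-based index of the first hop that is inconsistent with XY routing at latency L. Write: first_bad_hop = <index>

first_bad_hop = 2

  1: Δx=+1 Δy=+0 Δt=5 [ok]
  2: Δx=+0 Δy=+2 Δt=5 [BAD: non-unit step]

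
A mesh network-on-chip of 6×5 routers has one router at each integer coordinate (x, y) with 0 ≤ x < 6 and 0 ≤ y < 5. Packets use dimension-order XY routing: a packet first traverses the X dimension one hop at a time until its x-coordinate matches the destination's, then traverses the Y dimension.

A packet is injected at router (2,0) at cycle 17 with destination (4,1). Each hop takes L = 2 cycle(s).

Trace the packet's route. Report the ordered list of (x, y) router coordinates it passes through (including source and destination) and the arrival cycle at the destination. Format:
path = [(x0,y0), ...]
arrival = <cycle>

t=17: at (2,0)
t=19: at (3,0) after E
t=21: at (4,0) after E
t=23: at (4,1) after N

path = [(2,0), (3,0), (4,0), (4,1)]
arrival = 23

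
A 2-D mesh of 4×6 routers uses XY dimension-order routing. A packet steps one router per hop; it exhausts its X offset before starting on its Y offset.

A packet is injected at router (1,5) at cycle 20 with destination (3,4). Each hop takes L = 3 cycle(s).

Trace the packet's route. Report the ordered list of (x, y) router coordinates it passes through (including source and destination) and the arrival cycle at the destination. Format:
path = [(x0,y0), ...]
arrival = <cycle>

path = [(1,5), (2,5), (3,5), (3,4)]
arrival = 29

[0] x=1 y=5 t=20
[1] x=2 y=5 t=23 →E
[2] x=3 y=5 t=26 →E
[3] x=3 y=4 t=29 →S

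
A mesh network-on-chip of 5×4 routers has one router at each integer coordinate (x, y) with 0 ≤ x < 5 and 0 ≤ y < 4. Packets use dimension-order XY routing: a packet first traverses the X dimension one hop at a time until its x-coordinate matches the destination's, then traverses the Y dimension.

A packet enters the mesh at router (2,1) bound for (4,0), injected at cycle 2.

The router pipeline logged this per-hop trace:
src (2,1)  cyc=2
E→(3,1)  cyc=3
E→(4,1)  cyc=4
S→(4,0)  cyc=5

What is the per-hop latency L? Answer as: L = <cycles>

From hop 0 (2) to hop 1 (3): +1 cycles.
One hop costs L cycles, so L = 1.

L = 1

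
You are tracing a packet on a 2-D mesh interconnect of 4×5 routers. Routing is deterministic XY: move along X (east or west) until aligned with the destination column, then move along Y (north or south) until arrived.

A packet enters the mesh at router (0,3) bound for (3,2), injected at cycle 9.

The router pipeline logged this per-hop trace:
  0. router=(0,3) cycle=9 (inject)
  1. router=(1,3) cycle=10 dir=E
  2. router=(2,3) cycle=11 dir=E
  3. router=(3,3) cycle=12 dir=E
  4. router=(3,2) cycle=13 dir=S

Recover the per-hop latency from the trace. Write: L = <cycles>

L = 1

cyc[1] − cyc[0] = 10 − 9 = 1.
Per-hop latency L = Δcyc = 1.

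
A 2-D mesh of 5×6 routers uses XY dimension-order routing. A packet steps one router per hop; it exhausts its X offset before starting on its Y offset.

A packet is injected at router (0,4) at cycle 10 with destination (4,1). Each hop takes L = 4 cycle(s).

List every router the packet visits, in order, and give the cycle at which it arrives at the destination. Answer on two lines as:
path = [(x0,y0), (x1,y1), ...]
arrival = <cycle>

path = [(0,4), (1,4), (2,4), (3,4), (4,4), (4,3), (4,2), (4,1)]
arrival = 38

t=10: at (0,4)
t=14: at (1,4) after E
t=18: at (2,4) after E
t=22: at (3,4) after E
t=26: at (4,4) after E
t=30: at (4,3) after S
t=34: at (4,2) after S
t=38: at (4,1) after S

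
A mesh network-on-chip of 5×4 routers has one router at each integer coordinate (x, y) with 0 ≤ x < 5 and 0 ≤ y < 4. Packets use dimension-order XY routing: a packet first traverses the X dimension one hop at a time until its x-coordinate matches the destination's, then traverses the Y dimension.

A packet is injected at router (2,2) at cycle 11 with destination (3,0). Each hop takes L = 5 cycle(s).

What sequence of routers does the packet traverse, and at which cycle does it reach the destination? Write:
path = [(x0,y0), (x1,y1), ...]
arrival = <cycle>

t=11: at (2,2)
t=16: at (3,2) after E
t=21: at (3,1) after S
t=26: at (3,0) after S

path = [(2,2), (3,2), (3,1), (3,0)]
arrival = 26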